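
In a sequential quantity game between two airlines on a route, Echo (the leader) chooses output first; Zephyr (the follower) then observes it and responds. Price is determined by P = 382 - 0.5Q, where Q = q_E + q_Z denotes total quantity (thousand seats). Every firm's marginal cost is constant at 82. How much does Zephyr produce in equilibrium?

Solve by backward induction. Given q_E, the follower Zephyr maximises π_Z = (382 - (1/2)q_E - (1/2)q_Z)q_Z - 82q_Z.
Follower FOC: 300 - (1/2)q_E - q_Z = 0, so q_Z(q_E) = (300 - (1/2)q_E).
Echo substitutes q_Z(q_E) into its own profit: π_E = q_E(382 - (1/2)q_E - (300 - (1/2)q_E)/2) - 82q_E = (232 - (1/4)q_E)q_E - 82q_E.
The leader's first-order condition 150 - (1/2)q_E = 0 yields q_E = 300.
Then q_Z = (300 - (1/2)·300) = 150.

150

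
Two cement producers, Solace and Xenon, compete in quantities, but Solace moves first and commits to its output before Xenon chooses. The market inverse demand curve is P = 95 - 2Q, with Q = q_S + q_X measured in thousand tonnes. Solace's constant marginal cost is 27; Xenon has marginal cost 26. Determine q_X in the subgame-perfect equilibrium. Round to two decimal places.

The follower Xenon best-responds to any q_S: π_X = (95 - 2Q)q_X - 26q_X.
Follower FOC: 69 - 2q_S - 4q_X = 0, so q_X(q_S) = (69 - 2q_S)/4.
The leader anticipates this reaction. Substituting into P = 95 - 2Q gives P = 121/2 - q_S, so π_S = (121/2 - q_S)q_S - 27q_S.
The leader's first-order condition 67/2 - 2q_S = 0 yields q_S = 67/4.
Then q_X = (69 - 2·(67/4))/4 = 71/8.

8.88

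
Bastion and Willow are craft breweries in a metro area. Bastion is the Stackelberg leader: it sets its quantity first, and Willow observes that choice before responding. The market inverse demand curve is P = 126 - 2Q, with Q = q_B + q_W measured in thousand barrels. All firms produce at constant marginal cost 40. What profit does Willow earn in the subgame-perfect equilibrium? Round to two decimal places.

The follower Willow best-responds to any q_B: π_W = (126 - 2Q)q_W - 40q_W.
∂π_W/∂q_W = 86 - 2q_B - 4q_W = 0 gives the reaction function q_W = (86 - 2q_B)/4.
Bastion substitutes q_W(q_B) into its own profit: π_B = q_B(126 - 2q_B - (86 - 2q_B)/2) - 40q_B = (83 - q_B)q_B - 40q_B.
Maximising: ∂π_B/∂q_B = 43 - 2q_B = 0, giving q_B = 43/2.
Then q_W = (86 - 2·(43/2))/4 = 43/4.
Price P = 126 - 2·(129/4) = 123/2.
Willow's profit: (123/2 - 40)·(43/4) = 1849/8.

231.13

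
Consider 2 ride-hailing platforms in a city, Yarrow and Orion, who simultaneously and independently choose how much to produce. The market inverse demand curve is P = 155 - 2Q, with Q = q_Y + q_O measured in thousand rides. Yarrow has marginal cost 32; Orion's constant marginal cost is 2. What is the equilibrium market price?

63

Yarrow's profit: π_Y = (155 - 2Q)q_Y - (32q_Y). Setting ∂π_Y/∂q_Y = 0: 123 - 4q_Y - 2(q_O) = 0.
Orion's first-order condition: 153 - 4q_O - 2(q_Y) = 0.
So q_Y = (123 - 2q_O)/4 and q_O = (153 - 2q_Y)/4.
Substituting one into the other gives q_Y = 31/2 and q_O = 61/2.
Total output Q = 46, so price P = 155 - 2·46 = 63.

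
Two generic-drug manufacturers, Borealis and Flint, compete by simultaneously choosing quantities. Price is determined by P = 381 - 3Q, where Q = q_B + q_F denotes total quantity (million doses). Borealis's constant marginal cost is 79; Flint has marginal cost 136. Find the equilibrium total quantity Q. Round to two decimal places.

Borealis's profit: π_B = (381 - 3Q)q_B - (79q_B). Setting ∂π_B/∂q_B = 0: 302 - 6q_B - 3(q_F) = 0.
Flint's profit: π_F = (381 - 3Q)q_F - (136q_F). Setting ∂π_F/∂q_F = 0: 245 - 6q_F - 3(q_B) = 0.
So q_B = (302 - 3q_F)/6 and q_F = (245 - 3q_B)/6.
Solving the pair: q_B = 359/9, q_F = 188/9.
Total output Q = 359/9 + 188/9 = 547/9.

60.78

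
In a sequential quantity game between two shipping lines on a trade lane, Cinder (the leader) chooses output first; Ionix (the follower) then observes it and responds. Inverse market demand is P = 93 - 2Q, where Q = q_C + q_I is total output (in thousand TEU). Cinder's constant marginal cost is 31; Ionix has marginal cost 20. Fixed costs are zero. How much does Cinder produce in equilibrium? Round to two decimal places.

The follower Ionix best-responds to any q_C: π_I = (93 - 2Q)q_I - 20q_I.
Setting the follower's marginal profit to zero, 73 - 2q_C - 4q_I = 0, i.e. q_I = (73 - 2q_C)/4.
The leader anticipates this reaction. Substituting into P = 93 - 2Q gives P = 113/2 - q_C, so π_C = (113/2 - q_C)q_C - 31q_C.
Maximising: ∂π_C/∂q_C = 51/2 - 2q_C = 0, giving q_C = 51/4.
Then q_I = (73 - 2·(51/4))/4 = 95/8.

12.75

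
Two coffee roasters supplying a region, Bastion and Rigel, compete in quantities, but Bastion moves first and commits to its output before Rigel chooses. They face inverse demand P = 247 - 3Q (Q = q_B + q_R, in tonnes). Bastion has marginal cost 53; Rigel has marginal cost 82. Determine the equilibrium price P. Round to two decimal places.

The follower Rigel best-responds to any q_B: π_R = (247 - 3Q)q_R - 82q_R.
Setting the follower's marginal profit to zero, 165 - 3q_B - 6q_R = 0, i.e. q_R = (165 - 3q_B)/6.
Bastion substitutes q_R(q_B) into its own profit: π_B = q_B(247 - 3q_B - (165 - 3q_B)/2) - 53q_B = (329/2 - (3/2)q_B)q_B - 53q_B.
Maximising: ∂π_B/∂q_B = 223/2 - 3q_B = 0, giving q_B = 223/6.
Then q_R = (165 - 3·(223/6))/6 = 107/12.
Total output Q = 553/12, so price P = 247 - 3·(553/12) = 435/4.

108.75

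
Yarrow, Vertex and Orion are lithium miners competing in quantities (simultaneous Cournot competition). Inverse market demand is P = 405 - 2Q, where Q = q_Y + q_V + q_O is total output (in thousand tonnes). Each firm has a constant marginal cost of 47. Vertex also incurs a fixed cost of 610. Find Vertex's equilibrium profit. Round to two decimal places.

3395.13

A representative firm's profit is π_i = q_i(405 - 2Q) - 47q_i.
Setting ∂π_i/∂q_i = 0 with rivals' quantities fixed: 358 - 4q_i - 2·Σ_{j≠i} q_j = 0.
With identical firms every q_j equals q_i, so Σ_{j≠i} q_j = 2q_i and 358 = 8q_i, giving q_i = 179/4.
Price P = 405 - 2·(537/4) = 273/2.
Vertex's profit: (273/2 - 47)·(179/4) - 610 = 3395.1250.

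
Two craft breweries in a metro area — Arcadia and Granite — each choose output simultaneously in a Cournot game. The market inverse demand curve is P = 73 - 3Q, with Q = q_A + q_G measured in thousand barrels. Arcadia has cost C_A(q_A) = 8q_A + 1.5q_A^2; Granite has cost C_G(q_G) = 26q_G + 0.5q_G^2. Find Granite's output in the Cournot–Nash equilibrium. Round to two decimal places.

4.22

Arcadia's profit: π_A = (73 - 3Q)q_A - (8q_A + (3/2)q_A²). Setting ∂π_A/∂q_A = 0: 65 - 9q_A - 3(q_G) = 0.
Granite's first-order condition: 47 - 7q_G - 3(q_A) = 0.
Rearranging gives the reaction functions q_A = (65 - 3q_G)/9 and q_G = (47 - 3q_A)/7.
Solving the pair: q_A = 157/27, q_G = 38/9.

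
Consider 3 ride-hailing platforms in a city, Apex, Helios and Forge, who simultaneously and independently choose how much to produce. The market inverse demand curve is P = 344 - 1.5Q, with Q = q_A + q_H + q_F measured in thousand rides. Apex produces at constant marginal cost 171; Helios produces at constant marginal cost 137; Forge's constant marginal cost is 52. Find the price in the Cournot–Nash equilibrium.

176

Apex's profit: π_A = (344 - 1.5Q)q_A - (171q_A). Setting ∂π_A/∂q_A = 0: 173 - 3q_A - (3/2)(q_H + q_F) = 0.
Helios's profit: π_H = (344 - 1.5Q)q_H - (137q_H). Setting ∂π_H/∂q_H = 0: 207 - 3q_H - (3/2)(q_A + q_F) = 0.
Forge's profit: π_F = (344 - 1.5Q)q_F - (52q_F). Setting ∂π_F/∂q_F = 0: 292 - 3q_F - (3/2)(q_A + q_H) = 0.
Summing all 3 equations gives 672 − 6Q = 0, hence Q = 112.
Back-substituting: q_A = (173 − 168)/(3/2) = 10/3, q_H = (207 − 168)/(3/2) = 26, q_F = (292 − 168)/(3/2) = 248/3.
Total output Q = 112, so price P = 344 - (3/2)·112 = 176.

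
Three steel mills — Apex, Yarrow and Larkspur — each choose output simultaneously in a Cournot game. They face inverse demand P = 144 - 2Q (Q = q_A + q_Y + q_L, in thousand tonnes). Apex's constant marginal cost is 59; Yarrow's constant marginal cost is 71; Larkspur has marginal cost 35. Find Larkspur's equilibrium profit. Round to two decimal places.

Apex's profit: π_A = (144 - 2Q)q_A - (59q_A). Setting ∂π_A/∂q_A = 0: 85 - 4q_A - 2(q_Y + q_L) = 0.
Yarrow's profit: π_Y = (144 - 2Q)q_Y - (71q_Y). Setting ∂π_Y/∂q_Y = 0: 73 - 4q_Y - 2(q_A + q_L) = 0.
Larkspur's profit: π_L = (144 - 2Q)q_L - (35q_L). Setting ∂π_L/∂q_L = 0: 109 - 4q_L - 2(q_A + q_Y) = 0.
Adding the 3 conditions: 267 − 4Q − 4Q = 0, i.e. Q = 267/8.
Back-substituting: q_A = (85 − 267/4)/2 = 73/8, q_Y = (73 − 267/4)/2 = 25/8, q_L = (109 − 267/4)/2 = 169/8.
Price P = 144 - 2·(267/8) = 309/4.
Larkspur's profit: (309/4 - 35)·(169/8) = 892.5313.

892.53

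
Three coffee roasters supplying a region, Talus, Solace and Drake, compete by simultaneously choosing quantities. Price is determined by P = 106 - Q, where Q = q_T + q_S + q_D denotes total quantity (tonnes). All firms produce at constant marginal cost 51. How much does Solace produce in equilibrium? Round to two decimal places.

13.75

Each firm earns π_i = (106 - Q)q_i - 51q_i.
Setting ∂π_i/∂q_i = 0 with rivals' quantities fixed: 55 - 2q_i - Σ_{j≠i} q_j = 0.
By symmetry each firm produces the same amount; substituting Σ_{j≠i} q_j = 2q_i yields q_i = 55/4.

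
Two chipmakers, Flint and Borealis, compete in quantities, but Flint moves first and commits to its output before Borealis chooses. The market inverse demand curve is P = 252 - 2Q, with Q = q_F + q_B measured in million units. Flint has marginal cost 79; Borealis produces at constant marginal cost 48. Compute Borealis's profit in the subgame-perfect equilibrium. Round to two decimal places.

2211.13

The follower Borealis best-responds to any q_F: π_B = (252 - 2Q)q_B - 48q_B.
Setting the follower's marginal profit to zero, 204 - 2q_F - 4q_B = 0, i.e. q_B = (204 - 2q_F)/4.
The leader anticipates this reaction. Substituting into P = 252 - 2Q gives P = 150 - q_F, so π_F = (150 - q_F)q_F - 79q_F.
The leader's first-order condition 71 - 2q_F = 0 yields q_F = 71/2.
Then q_B = (204 - 2·(71/2))/4 = 133/4.
Price P = 252 - 2·(275/4) = 229/2.
Borealis's profit: (229/2 - 48)·(133/4) = 2211.1250.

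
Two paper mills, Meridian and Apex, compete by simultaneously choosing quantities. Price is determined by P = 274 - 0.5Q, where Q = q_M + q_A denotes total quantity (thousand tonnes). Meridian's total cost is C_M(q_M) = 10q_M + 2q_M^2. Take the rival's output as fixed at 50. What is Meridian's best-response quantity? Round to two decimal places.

With the rival's output fixed at 50, Meridian's profit is π_M = (274 - (1/2)·50 - (1/2)q_M)q_M - (10q_M + 2q_M²) = (249 - (1/2)q_M)q_M - (10q_M + 2q_M²).
∂π_M/∂q_M = 239 - 5q_M = 0, so q_M = 239/5.

47.80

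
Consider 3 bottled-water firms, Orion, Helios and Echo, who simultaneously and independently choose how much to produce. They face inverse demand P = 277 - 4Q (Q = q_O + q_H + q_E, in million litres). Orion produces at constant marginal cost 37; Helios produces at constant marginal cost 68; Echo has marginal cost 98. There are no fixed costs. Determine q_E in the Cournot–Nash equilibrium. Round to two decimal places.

Orion's profit: π_O = (277 - 4Q)q_O - (37q_O). Setting ∂π_O/∂q_O = 0: 240 - 8q_O - 4(q_H + q_E) = 0.
Helios's first-order condition: 209 - 8q_H - 4(q_O + q_E) = 0.
Echo's first-order condition: 179 - 8q_E - 4(q_O + q_H) = 0.
Summing all 3 equations gives 628 − 16Q = 0, hence Q = 157/4.
Back-substituting: q_O = (240 − 157)/4 = 83/4, q_H = (209 − 157)/4 = 13, q_E = (179 − 157)/4 = 11/2.

5.50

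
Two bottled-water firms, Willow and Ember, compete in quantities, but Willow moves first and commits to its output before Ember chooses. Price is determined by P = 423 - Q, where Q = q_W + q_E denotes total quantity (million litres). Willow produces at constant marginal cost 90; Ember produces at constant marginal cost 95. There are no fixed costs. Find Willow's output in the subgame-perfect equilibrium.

Solve by backward induction. Given q_W, the follower Ember maximises π_E = (423 - q_W - q_E)q_E - 95q_E.
∂π_E/∂q_E = 328 - q_W - 2q_E = 0 gives the reaction function q_E = (328 - q_W)/2.
Willow substitutes q_E(q_W) into its own profit: π_W = q_W(423 - q_W - (328 - q_W)/2) - 90q_W = (259 - (1/2)q_W)q_W - 90q_W.
Maximising: ∂π_W/∂q_W = 169 - q_W = 0, giving q_W = 169.
Then q_E = (328 - 169)/2 = 159/2.

169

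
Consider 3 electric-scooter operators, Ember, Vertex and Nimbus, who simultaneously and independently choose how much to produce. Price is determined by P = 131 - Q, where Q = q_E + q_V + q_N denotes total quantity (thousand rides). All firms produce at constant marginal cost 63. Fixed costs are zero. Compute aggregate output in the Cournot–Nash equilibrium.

51

A representative firm's profit is π_i = q_i(131 - Q) - 63q_i.
First-order condition (treating rivals' output as given): 68 - 2q_i - Σ_{j≠i} q_j = 0.
With identical firms every q_j equals q_i, so Σ_{j≠i} q_j = 2q_i and 68 = 4q_i, giving q_i = 17.
Total output Q = 17 + 17 + 17 = 51.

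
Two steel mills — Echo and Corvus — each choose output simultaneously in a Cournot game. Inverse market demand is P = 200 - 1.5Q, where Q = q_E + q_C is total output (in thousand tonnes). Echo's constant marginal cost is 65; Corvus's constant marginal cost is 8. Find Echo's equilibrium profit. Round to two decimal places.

Echo's profit: π_E = (200 - 1.5Q)q_E - (65q_E). Setting ∂π_E/∂q_E = 0: 135 - 3q_E - (3/2)(q_C) = 0.
Corvus's profit: π_C = (200 - 1.5Q)q_C - (8q_C). Setting ∂π_C/∂q_C = 0: 192 - 3q_C - (3/2)(q_E) = 0.
Best responses: q_E = (135 - (3/2)q_C)/3, q_C = (192 - (3/2)q_E)/3.
Substituting one into the other gives q_E = 52/3 and q_C = 166/3.
Price P = 200 - (3/2)·(218/3) = 91.
Echo's profit: (91 - 65)·(52/3) = 1352/3.

450.67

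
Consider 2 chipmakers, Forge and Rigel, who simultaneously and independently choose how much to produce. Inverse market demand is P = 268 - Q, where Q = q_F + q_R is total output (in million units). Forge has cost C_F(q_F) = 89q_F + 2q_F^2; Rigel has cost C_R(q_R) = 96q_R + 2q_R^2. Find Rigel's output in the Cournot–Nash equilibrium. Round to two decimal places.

Forge's profit: π_F = (268 - Q)q_F - (89q_F + 2q_F²). Setting ∂π_F/∂q_F = 0: 179 - 6q_F - (q_R) = 0.
Rigel's first-order condition: 172 - 6q_R - (q_F) = 0.
So q_F = (179 - q_R)/6 and q_R = (172 - q_F)/6.
Solving the pair: q_F = 902/35, q_R = 853/35.

24.37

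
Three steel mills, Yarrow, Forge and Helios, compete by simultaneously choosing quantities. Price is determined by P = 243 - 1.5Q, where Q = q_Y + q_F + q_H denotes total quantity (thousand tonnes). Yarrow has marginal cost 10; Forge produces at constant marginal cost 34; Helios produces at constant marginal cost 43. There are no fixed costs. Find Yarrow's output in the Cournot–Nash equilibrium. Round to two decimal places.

Yarrow's profit: π_Y = (243 - 1.5Q)q_Y - (10q_Y). Setting ∂π_Y/∂q_Y = 0: 233 - 3q_Y - (3/2)(q_F + q_H) = 0.
Forge's profit: π_F = (243 - 1.5Q)q_F - (34q_F). Setting ∂π_F/∂q_F = 0: 209 - 3q_F - (3/2)(q_Y + q_H) = 0.
Helios's first-order condition: 200 - 3q_H - (3/2)(q_Y + q_F) = 0.
Adding the 3 first-order conditions: 642 − 6Q = 0, so Q = 107.
Back-substituting: q_Y = (233 − 321/2)/(3/2) = 145/3, q_F = (209 − 321/2)/(3/2) = 97/3, q_H = (200 − 321/2)/(3/2) = 79/3.

48.33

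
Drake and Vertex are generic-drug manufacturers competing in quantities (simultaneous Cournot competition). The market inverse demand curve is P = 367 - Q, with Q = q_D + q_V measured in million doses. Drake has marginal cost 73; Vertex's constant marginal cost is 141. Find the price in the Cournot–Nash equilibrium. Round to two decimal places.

Drake's profit: π_D = (367 - Q)q_D - (73q_D). Setting ∂π_D/∂q_D = 0: 294 - 2q_D - (q_V) = 0.
Vertex's profit: π_V = (367 - Q)q_V - (141q_V). Setting ∂π_V/∂q_V = 0: 226 - 2q_V - (q_D) = 0.
Rearranging gives the reaction functions q_D = (294 - q_V)/2 and q_V = (226 - q_D)/2.
Substituting one into the other gives q_D = 362/3 and q_V = 158/3.
Total output Q = 520/3, so price P = 367 - 520/3 = 581/3.

193.67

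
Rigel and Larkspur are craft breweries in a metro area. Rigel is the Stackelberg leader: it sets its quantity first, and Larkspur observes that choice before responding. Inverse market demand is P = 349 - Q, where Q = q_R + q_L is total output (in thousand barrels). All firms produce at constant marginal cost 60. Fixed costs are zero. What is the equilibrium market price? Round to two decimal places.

The follower Larkspur best-responds to any q_R: π_L = (349 - Q)q_L - 60q_L.
Setting the follower's marginal profit to zero, 289 - q_R - 2q_L = 0, i.e. q_L = (289 - q_R)/2.
The leader anticipates this reaction. Substituting into P = 349 - Q gives P = 409/2 - (1/2)q_R, so π_R = (409/2 - (1/2)q_R)q_R - 60q_R.
The leader's first-order condition 289/2 - q_R = 0 yields q_R = 289/2.
Then q_L = (289 - 289/2)/2 = 289/4.
Total output Q = 867/4, so price P = 349 - 867/4 = 529/4.

132.25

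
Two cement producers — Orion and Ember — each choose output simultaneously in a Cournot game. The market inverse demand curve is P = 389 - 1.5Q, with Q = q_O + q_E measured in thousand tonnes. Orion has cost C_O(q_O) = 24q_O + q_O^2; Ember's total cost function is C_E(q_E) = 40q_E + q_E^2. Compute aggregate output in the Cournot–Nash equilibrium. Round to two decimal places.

Orion's profit: π_O = (389 - 1.5Q)q_O - (24q_O + q_O²). Setting ∂π_O/∂q_O = 0: 365 - 5q_O - (3/2)(q_E) = 0.
Ember's first-order condition: 349 - 5q_E - (3/2)(q_O) = 0.
Rearranging gives the reaction functions q_O = (365 - (3/2)q_E)/5 and q_E = (349 - (3/2)q_O)/5.
Substituting one into the other gives q_O = 57.2088 and q_E = 52.6374.
Total output Q = 57.2088 + 52.6374 = 1428/13.

109.85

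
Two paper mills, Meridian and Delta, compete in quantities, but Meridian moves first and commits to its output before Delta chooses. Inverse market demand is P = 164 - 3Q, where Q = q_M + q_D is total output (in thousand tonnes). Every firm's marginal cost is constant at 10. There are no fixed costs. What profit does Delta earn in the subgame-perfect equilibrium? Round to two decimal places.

The follower Delta best-responds to any q_M: π_D = (164 - 3Q)q_D - 10q_D.
Follower FOC: 154 - 3q_M - 6q_D = 0, so q_D(q_M) = (154 - 3q_M)/6.
Meridian substitutes q_D(q_M) into its own profit: π_M = q_M(164 - 3q_M - (154 - 3q_M)/2) - 10q_M = (87 - (3/2)q_M)q_M - 10q_M.
Leader FOC: 77 - 3q_M = 0, so q_M = 77/3.
Then q_D = (154 - 3·(77/3))/6 = 77/6.
Price P = 164 - 3·(77/2) = 97/2.
Delta's profit: (97/2 - 10)·(77/6) = 494.0833.

494.08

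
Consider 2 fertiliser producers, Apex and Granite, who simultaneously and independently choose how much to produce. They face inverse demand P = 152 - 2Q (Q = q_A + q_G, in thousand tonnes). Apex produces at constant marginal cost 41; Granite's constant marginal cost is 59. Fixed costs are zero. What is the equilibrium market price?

84

Apex's profit: π_A = (152 - 2Q)q_A - (41q_A). Setting ∂π_A/∂q_A = 0: 111 - 4q_A - 2(q_G) = 0.
Granite's profit: π_G = (152 - 2Q)q_G - (59q_G). Setting ∂π_G/∂q_G = 0: 93 - 4q_G - 2(q_A) = 0.
So q_A = (111 - 2q_G)/4 and q_G = (93 - 2q_A)/4.
Solving the pair: q_A = 43/2, q_G = 25/2.
Total output Q = 34, so price P = 152 - 2·34 = 84.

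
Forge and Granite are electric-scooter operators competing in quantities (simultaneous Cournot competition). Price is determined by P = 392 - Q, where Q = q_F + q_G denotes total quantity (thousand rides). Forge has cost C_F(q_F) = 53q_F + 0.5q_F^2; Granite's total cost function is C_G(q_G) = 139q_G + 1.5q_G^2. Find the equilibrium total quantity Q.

Forge's profit: π_F = (392 - Q)q_F - (53q_F + (1/2)q_F²). Setting ∂π_F/∂q_F = 0: 339 - 3q_F - (q_G) = 0.
Granite's first-order condition: 253 - 5q_G - (q_F) = 0.
Rearranging gives the reaction functions q_F = (339 - q_G)/3 and q_G = (253 - q_F)/5.
Solving the pair: q_F = 103, q_G = 30.
Total output Q = 103 + 30 = 133.

133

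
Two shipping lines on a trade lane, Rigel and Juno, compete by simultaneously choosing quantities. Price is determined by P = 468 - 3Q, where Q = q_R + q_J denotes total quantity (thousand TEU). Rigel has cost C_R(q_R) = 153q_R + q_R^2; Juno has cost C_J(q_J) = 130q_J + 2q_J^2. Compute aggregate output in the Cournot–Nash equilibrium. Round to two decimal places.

Rigel's profit: π_R = (468 - 3Q)q_R - (153q_R + q_R²). Setting ∂π_R/∂q_R = 0: 315 - 8q_R - 3(q_J) = 0.
Juno's profit: π_J = (468 - 3Q)q_J - (130q_J + 2q_J²). Setting ∂π_J/∂q_J = 0: 338 - 10q_J - 3(q_R) = 0.
So q_R = (315 - 3q_J)/8 and q_J = (338 - 3q_R)/10.
Solving the pair: q_R = 30.0845, q_J = 1759/71.
Total output Q = 30.0845 + 1759/71 = 54.8592.

54.86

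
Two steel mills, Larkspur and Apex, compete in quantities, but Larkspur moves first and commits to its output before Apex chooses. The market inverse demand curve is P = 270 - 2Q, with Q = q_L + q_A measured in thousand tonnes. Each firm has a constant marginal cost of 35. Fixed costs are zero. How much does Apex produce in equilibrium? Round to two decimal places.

29.38

Solve by backward induction. Given q_L, the follower Apex maximises π_A = (270 - 2q_L - 2q_A)q_A - 35q_A.
Setting the follower's marginal profit to zero, 235 - 2q_L - 4q_A = 0, i.e. q_A = (235 - 2q_L)/4.
Larkspur substitutes q_A(q_L) into its own profit: π_L = q_L(270 - 2q_L - (235 - 2q_L)/2) - 35q_L = (305/2 - q_L)q_L - 35q_L.
Leader FOC: 235/2 - 2q_L = 0, so q_L = 235/4.
Then q_A = (235 - 2·(235/4))/4 = 235/8.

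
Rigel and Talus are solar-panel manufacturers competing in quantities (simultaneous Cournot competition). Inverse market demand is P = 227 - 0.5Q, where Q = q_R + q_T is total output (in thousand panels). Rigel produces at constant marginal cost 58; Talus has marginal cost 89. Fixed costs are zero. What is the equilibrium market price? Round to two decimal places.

124.67

Rigel's profit: π_R = (227 - 0.5Q)q_R - (58q_R). Setting ∂π_R/∂q_R = 0: 169 - q_R - (1/2)(q_T) = 0.
Talus's profit: π_T = (227 - 0.5Q)q_T - (89q_T). Setting ∂π_T/∂q_T = 0: 138 - q_T - (1/2)(q_R) = 0.
Rearranging gives the reaction functions q_R = (169 - (1/2)q_T) and q_T = (138 - (1/2)q_R).
Solving the pair: q_R = 400/3, q_T = 214/3.
Total output Q = 614/3, so price P = 227 - (1/2)·(614/3) = 374/3.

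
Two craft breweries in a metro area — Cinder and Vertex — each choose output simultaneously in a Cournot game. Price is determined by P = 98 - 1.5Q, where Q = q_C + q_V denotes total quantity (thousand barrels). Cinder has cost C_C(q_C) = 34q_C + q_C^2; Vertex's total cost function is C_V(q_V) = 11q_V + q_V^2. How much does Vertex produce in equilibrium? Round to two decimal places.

Cinder's profit: π_C = (98 - 1.5Q)q_C - (34q_C + q_C²). Setting ∂π_C/∂q_C = 0: 64 - 5q_C - (3/2)(q_V) = 0.
Vertex's first-order condition: 87 - 5q_V - (3/2)(q_C) = 0.
Best responses: q_C = (64 - (3/2)q_V)/5, q_V = (87 - (3/2)q_C)/5.
Solving the pair: q_C = 758/91, q_V = 1356/91.

14.90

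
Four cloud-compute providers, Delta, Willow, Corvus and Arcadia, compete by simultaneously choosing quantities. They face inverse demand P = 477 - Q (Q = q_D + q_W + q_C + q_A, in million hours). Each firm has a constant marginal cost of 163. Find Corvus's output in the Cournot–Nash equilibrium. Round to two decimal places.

Each firm earns π_i = (477 - Q)q_i - 163q_i.
First-order condition (treating rivals' output as given): 314 - 2q_i - Σ_{j≠i} q_j = 0.
By symmetry each firm produces the same amount; substituting Σ_{j≠i} q_j = 3q_i yields q_i = 314/5.

62.80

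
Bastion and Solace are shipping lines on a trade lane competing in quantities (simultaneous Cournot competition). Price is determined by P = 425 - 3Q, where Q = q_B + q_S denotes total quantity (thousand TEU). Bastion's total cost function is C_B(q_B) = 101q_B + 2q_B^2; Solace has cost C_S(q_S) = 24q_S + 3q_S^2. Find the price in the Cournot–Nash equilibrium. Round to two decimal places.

270.32

Bastion's profit: π_B = (425 - 3Q)q_B - (101q_B + 2q_B²). Setting ∂π_B/∂q_B = 0: 324 - 10q_B - 3(q_S) = 0.
Solace's first-order condition: 401 - 12q_S - 3(q_B) = 0.
So q_B = (324 - 3q_S)/10 and q_S = (401 - 3q_B)/12.
Solving the pair: q_B = 895/37, q_S = 27.3694.
Total output Q = 51.5586, so price P = 425 - 3·51.5586 = 270.3243.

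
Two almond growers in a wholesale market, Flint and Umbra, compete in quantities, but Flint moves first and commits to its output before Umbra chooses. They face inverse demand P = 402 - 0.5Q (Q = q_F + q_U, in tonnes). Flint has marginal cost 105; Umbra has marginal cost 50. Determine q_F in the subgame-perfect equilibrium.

Solve by backward induction. Given q_F, the follower Umbra maximises π_U = (402 - (1/2)q_F - (1/2)q_U)q_U - 50q_U.
∂π_U/∂q_U = 352 - (1/2)q_F - q_U = 0 gives the reaction function q_U = (352 - (1/2)q_F).
The leader anticipates this reaction. Substituting into P = 402 - 0.5Q gives P = 226 - (1/4)q_F, so π_F = (226 - (1/4)q_F)q_F - 105q_F.
Leader FOC: 121 - (1/2)q_F = 0, so q_F = 242.
Then q_U = (352 - (1/2)·242) = 231.

242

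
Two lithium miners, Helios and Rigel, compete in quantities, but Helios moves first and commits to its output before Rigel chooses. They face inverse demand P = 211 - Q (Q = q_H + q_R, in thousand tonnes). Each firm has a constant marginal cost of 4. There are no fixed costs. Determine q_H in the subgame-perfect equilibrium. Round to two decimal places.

The follower Rigel best-responds to any q_H: π_R = (211 - Q)q_R - 4q_R.
∂π_R/∂q_R = 207 - q_H - 2q_R = 0 gives the reaction function q_R = (207 - q_H)/2.
Helios substitutes q_R(q_H) into its own profit: π_H = q_H(211 - q_H - (207 - q_H)/2) - 4q_H = (215/2 - (1/2)q_H)q_H - 4q_H.
Leader FOC: 207/2 - q_H = 0, so q_H = 207/2.
Then q_R = (207 - 207/2)/2 = 207/4.

103.50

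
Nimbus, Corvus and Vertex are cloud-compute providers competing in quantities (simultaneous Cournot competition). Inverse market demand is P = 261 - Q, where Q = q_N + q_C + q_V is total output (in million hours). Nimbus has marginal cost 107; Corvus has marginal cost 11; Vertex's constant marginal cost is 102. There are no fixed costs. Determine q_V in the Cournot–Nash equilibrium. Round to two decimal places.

18.25

Nimbus's profit: π_N = (261 - Q)q_N - (107q_N). Setting ∂π_N/∂q_N = 0: 154 - 2q_N - (q_C + q_V) = 0.
Corvus's profit: π_C = (261 - Q)q_C - (11q_C). Setting ∂π_C/∂q_C = 0: 250 - 2q_C - (q_N + q_V) = 0.
Vertex's first-order condition: 159 - 2q_V - (q_N + q_C) = 0.
Adding the 3 first-order conditions: 563 − 4Q = 0, so Q = 563/4.
Back-substituting: q_N = (154 − 563/4) = 53/4, q_C = (250 − 563/4) = 437/4, q_V = (159 − 563/4) = 73/4.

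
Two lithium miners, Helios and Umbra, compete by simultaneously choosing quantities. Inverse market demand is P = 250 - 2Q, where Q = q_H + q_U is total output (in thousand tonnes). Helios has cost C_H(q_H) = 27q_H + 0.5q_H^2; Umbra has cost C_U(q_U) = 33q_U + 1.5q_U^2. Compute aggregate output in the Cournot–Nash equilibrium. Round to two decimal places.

56.97

Helios's profit: π_H = (250 - 2Q)q_H - (27q_H + (1/2)q_H²). Setting ∂π_H/∂q_H = 0: 223 - 5q_H - 2(q_U) = 0.
Umbra's first-order condition: 217 - 7q_U - 2(q_H) = 0.
Best responses: q_H = (223 - 2q_U)/5, q_U = (217 - 2q_H)/7.
Solving the pair: q_H = 1127/31, q_U = 639/31.
Total output Q = 1127/31 + 639/31 = 1766/31.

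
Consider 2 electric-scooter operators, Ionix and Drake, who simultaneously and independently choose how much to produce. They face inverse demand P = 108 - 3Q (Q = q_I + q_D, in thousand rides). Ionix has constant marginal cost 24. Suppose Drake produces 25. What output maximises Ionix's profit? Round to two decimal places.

With the rival's output fixed at 25, Ionix's profit is π_I = (108 - 3·25 - 3q_I)q_I - (24q_I) = (33 - 3q_I)q_I - (24q_I).
∂π_I/∂q_I = 9 - 6q_I = 0, so q_I = 3/2.

1.50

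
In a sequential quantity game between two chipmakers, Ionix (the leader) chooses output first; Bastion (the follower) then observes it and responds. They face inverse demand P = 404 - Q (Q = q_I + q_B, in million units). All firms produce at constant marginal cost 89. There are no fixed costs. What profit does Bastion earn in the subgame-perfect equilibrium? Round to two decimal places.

Solve by backward induction. Given q_I, the follower Bastion maximises π_B = (404 - q_I - q_B)q_B - 89q_B.
Setting the follower's marginal profit to zero, 315 - q_I - 2q_B = 0, i.e. q_B = (315 - q_I)/2.
Ionix substitutes q_B(q_I) into its own profit: π_I = q_I(404 - q_I - (315 - q_I)/2) - 89q_I = (493/2 - (1/2)q_I)q_I - 89q_I.
Maximising: ∂π_I/∂q_I = 315/2 - q_I = 0, giving q_I = 315/2.
Then q_B = (315 - 315/2)/2 = 315/4.
Price P = 404 - 945/4 = 671/4.
Bastion's profit: (671/4 - 89)·(315/4) = 6201.5625.

6201.56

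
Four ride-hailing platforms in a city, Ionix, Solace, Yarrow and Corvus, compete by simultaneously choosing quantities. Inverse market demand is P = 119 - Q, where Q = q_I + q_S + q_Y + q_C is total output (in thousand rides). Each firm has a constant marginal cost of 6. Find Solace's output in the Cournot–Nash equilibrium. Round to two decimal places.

Each firm earns π_i = (119 - Q)q_i - 6q_i.
First-order condition (treating rivals' output as given): 113 - 2q_i - Σ_{j≠i} q_j = 0.
With identical firms every q_j equals q_i, so Σ_{j≠i} q_j = 3q_i and 113 = 5q_i, giving q_i = 113/5.

22.60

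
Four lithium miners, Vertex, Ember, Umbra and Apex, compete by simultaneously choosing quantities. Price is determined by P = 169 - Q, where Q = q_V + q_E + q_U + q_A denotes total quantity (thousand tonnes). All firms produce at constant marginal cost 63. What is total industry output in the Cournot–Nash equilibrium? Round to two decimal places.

A representative firm's profit is π_i = q_i(169 - Q) - 63q_i.
Setting ∂π_i/∂q_i = 0 with rivals' quantities fixed: 106 - 2q_i - Σ_{j≠i} q_j = 0.
With identical firms every q_j equals q_i, so Σ_{j≠i} q_j = 3q_i and 106 = 5q_i, giving q_i = 106/5.
Total output Q = 106/5 + 106/5 + 106/5 + 106/5 = 424/5.

84.80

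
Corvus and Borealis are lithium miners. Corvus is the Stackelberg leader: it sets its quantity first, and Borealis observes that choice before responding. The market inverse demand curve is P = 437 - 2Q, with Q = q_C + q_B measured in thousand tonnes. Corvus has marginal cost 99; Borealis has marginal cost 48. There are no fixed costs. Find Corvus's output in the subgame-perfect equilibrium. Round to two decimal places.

Solve by backward induction. Given q_C, the follower Borealis maximises π_B = (437 - 2q_C - 2q_B)q_B - 48q_B.
Setting the follower's marginal profit to zero, 389 - 2q_C - 4q_B = 0, i.e. q_B = (389 - 2q_C)/4.
The leader anticipates this reaction. Substituting into P = 437 - 2Q gives P = 485/2 - q_C, so π_C = (485/2 - q_C)q_C - 99q_C.
Maximising: ∂π_C/∂q_C = 287/2 - 2q_C = 0, giving q_C = 287/4.
Then q_B = (389 - 2·(287/4))/4 = 491/8.

71.75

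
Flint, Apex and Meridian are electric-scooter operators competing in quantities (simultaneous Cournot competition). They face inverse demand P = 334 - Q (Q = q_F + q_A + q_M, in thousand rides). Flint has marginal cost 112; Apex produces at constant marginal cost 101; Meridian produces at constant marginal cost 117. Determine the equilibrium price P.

Flint's profit: π_F = (334 - Q)q_F - (112q_F). Setting ∂π_F/∂q_F = 0: 222 - 2q_F - (q_A + q_M) = 0.
Apex's profit: π_A = (334 - Q)q_A - (101q_A). Setting ∂π_A/∂q_A = 0: 233 - 2q_A - (q_F + q_M) = 0.
Meridian's profit: π_M = (334 - Q)q_M - (117q_M). Setting ∂π_M/∂q_M = 0: 217 - 2q_M - (q_F + q_A) = 0.
Adding the 3 first-order conditions: 672 − 4Q = 0, so Q = 168.
Back-substituting: q_F = (222 − 168) = 54, q_A = (233 − 168) = 65, q_M = (217 − 168) = 49.
Total output Q = 168, so price P = 334 - 168 = 166.

166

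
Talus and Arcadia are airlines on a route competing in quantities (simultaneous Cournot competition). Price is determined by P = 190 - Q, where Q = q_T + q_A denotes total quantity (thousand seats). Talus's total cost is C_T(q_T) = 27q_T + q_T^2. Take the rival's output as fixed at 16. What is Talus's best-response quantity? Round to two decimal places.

36.75

With the rival's output fixed at 16, Talus's profit is π_T = (190 - 16 - q_T)q_T - (27q_T + q_T²) = (174 - q_T)q_T - (27q_T + q_T²).
∂π_T/∂q_T = 147 - 4q_T = 0, so q_T = 147/4.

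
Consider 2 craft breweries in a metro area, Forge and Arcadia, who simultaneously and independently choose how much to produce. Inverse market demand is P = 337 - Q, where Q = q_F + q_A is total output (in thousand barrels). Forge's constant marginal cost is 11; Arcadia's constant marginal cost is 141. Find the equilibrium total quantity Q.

Forge's profit: π_F = (337 - Q)q_F - (11q_F). Setting ∂π_F/∂q_F = 0: 326 - 2q_F - (q_A) = 0.
Arcadia's profit: π_A = (337 - Q)q_A - (141q_A). Setting ∂π_A/∂q_A = 0: 196 - 2q_A - (q_F) = 0.
Best responses: q_F = (326 - q_A)/2, q_A = (196 - q_F)/2.
Solving the pair: q_F = 152, q_A = 22.
Total output Q = 152 + 22 = 174.

174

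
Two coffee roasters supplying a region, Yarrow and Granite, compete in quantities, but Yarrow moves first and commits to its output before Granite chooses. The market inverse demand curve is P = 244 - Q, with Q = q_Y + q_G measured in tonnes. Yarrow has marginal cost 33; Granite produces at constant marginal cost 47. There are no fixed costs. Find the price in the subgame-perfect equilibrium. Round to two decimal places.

The follower Granite best-responds to any q_Y: π_G = (244 - Q)q_G - 47q_G.
∂π_G/∂q_G = 197 - q_Y - 2q_G = 0 gives the reaction function q_G = (197 - q_Y)/2.
Yarrow substitutes q_G(q_Y) into its own profit: π_Y = q_Y(244 - q_Y - (197 - q_Y)/2) - 33q_Y = (291/2 - (1/2)q_Y)q_Y - 33q_Y.
Leader FOC: 225/2 - q_Y = 0, so q_Y = 225/2.
Then q_G = (197 - 225/2)/2 = 169/4.
Total output Q = 619/4, so price P = 244 - 619/4 = 357/4.

89.25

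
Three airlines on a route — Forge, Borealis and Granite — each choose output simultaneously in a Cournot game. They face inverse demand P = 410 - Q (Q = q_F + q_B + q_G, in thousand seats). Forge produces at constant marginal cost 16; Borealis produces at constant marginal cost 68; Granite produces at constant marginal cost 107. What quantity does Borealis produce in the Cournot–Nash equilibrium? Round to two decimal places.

Forge's profit: π_F = (410 - Q)q_F - (16q_F). Setting ∂π_F/∂q_F = 0: 394 - 2q_F - (q_B + q_G) = 0.
Borealis's profit: π_B = (410 - Q)q_B - (68q_B). Setting ∂π_B/∂q_B = 0: 342 - 2q_B - (q_F + q_G) = 0.
Granite's profit: π_G = (410 - Q)q_G - (107q_G). Setting ∂π_G/∂q_G = 0: 303 - 2q_G - (q_F + q_B) = 0.
Adding the 3 conditions: 1039 − 2Q − 2Q = 0, i.e. Q = 1039/4.
Back-substituting: q_F = (394 − 1039/4) = 537/4, q_B = (342 − 1039/4) = 329/4, q_G = (303 − 1039/4) = 173/4.

82.25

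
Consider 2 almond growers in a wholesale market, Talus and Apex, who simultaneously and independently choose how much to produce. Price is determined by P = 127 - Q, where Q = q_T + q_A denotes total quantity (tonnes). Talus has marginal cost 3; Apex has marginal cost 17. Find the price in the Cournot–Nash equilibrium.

49

Talus's profit: π_T = (127 - Q)q_T - (3q_T). Setting ∂π_T/∂q_T = 0: 124 - 2q_T - (q_A) = 0.
Apex's first-order condition: 110 - 2q_A - (q_T) = 0.
Rearranging gives the reaction functions q_T = (124 - q_A)/2 and q_A = (110 - q_T)/2.
Substituting one into the other gives q_T = 46 and q_A = 32.
Total output Q = 78, so price P = 127 - 78 = 49.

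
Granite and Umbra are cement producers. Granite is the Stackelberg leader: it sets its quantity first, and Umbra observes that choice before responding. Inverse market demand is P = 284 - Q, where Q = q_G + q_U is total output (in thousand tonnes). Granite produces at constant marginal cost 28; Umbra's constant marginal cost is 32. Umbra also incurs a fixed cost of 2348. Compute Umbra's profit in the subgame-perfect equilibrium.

Solve by backward induction. Given q_G, the follower Umbra maximises π_U = (284 - q_G - q_U)q_U - 32q_U.
Follower FOC: 252 - q_G - 2q_U = 0, so q_U(q_G) = (252 - q_G)/2.
The leader anticipates this reaction. Substituting into P = 284 - Q gives P = 158 - (1/2)q_G, so π_G = (158 - (1/2)q_G)q_G - 28q_G.
Leader FOC: 130 - q_G = 0, so q_G = 130.
Then q_U = (252 - 130)/2 = 61.
Price P = 284 - 191 = 93.
Umbra's profit: (93 - 32)·61 - 2348 = 1373.

1373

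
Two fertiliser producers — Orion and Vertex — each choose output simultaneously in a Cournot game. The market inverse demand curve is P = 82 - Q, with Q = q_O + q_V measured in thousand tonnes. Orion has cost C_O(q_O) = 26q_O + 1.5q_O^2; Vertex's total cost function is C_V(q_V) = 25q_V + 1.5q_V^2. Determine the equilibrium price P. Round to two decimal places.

63.17

Orion's profit: π_O = (82 - Q)q_O - (26q_O + (3/2)q_O²). Setting ∂π_O/∂q_O = 0: 56 - 5q_O - (q_V) = 0.
Vertex's profit: π_V = (82 - Q)q_V - (25q_V + (3/2)q_V²). Setting ∂π_V/∂q_V = 0: 57 - 5q_V - (q_O) = 0.
Best responses: q_O = (56 - q_V)/5, q_V = (57 - q_O)/5.
Solving the pair: q_O = 223/24, q_V = 229/24.
Total output Q = 113/6, so price P = 82 - 113/6 = 379/6.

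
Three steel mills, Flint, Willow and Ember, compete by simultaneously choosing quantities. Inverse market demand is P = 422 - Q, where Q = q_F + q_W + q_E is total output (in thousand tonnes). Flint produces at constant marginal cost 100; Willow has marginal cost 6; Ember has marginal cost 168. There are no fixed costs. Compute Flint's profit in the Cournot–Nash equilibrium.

5476

Flint's profit: π_F = (422 - Q)q_F - (100q_F). Setting ∂π_F/∂q_F = 0: 322 - 2q_F - (q_W + q_E) = 0.
Willow's first-order condition: 416 - 2q_W - (q_F + q_E) = 0.
Ember's first-order condition: 254 - 2q_E - (q_F + q_W) = 0.
Adding the 3 conditions: 992 − 2Q − 2Q = 0, i.e. Q = 248.
Back-substituting: q_F = (322 − 248) = 74, q_W = (416 − 248) = 168, q_E = (254 − 248) = 6.
Price P = 422 - 248 = 174.
Flint's profit: (174 - 100)·74 = 5476.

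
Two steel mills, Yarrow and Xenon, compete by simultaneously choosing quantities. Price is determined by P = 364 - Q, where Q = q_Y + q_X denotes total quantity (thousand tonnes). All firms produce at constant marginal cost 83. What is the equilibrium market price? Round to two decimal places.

176.67

Each firm earns π_i = (364 - Q)q_i - 83q_i.
First-order condition (treating rivals' output as given): 281 - 2q_i - q_j = 0.
By symmetry each firm produces the same amount; substituting q_j = q_i yields q_i = 281/3.
Total output Q = 562/3, so price P = 364 - 562/3 = 530/3.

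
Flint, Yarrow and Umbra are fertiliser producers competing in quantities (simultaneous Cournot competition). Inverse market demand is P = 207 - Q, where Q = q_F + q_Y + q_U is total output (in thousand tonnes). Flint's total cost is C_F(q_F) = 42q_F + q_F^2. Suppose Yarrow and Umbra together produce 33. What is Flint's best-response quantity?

33

With rivals' combined output fixed at 33, Flint's profit is π_F = (207 - 33 - q_F)q_F - (42q_F + q_F²) = (174 - q_F)q_F - (42q_F + q_F²).
∂π_F/∂q_F = 132 - 4q_F = 0, so q_F = 33.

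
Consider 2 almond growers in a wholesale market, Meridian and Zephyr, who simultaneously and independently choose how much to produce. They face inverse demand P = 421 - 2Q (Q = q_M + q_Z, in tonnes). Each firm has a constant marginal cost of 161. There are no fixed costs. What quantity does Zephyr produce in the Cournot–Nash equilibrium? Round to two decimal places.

A representative firm's profit is π_i = q_i(421 - 2Q) - 161q_i.
First-order condition (treating rivals' output as given): 260 - 4q_i - 2q_j = 0.
By symmetry each firm produces the same amount; substituting q_j = q_i yields q_i = 260/6 = 130/3.

43.33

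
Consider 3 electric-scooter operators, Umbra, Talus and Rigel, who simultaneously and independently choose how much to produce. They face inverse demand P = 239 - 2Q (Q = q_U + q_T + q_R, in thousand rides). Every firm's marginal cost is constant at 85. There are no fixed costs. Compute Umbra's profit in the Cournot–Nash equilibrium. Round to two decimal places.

741.13

A representative firm's profit is π_i = q_i(239 - 2Q) - 85q_i.
First-order condition (treating rivals' output as given): 154 - 4q_i - 2·Σ_{j≠i} q_j = 0.
With identical firms every q_j equals q_i, so Σ_{j≠i} q_j = 2q_i and 154 = 8q_i, giving q_i = 77/4.
Price P = 239 - 2·(231/4) = 247/2.
Umbra's profit: (247/2 - 85)·(77/4) = 741.1250.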